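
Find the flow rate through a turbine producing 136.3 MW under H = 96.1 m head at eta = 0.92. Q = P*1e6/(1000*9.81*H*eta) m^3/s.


Q = 136.3 * 1e6 / (1000 * 9.81 * 96.1 * 0.92) = 157.1505 m^3/s


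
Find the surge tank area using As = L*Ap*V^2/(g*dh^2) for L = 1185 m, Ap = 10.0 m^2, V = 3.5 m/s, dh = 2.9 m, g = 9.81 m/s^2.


As = 1185 * 10.0 * 3.5^2 / (9.81 * 2.9^2) = 1759.5007 m^2


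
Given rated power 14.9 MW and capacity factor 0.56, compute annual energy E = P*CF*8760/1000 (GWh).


E = 14.9 * 0.56 * 8760 / 1000 = 73.0934 GWh


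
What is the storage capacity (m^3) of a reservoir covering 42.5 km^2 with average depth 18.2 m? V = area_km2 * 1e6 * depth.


V = 42.5 * 1e6 * 18.2 = 7.7350e+08 m^3


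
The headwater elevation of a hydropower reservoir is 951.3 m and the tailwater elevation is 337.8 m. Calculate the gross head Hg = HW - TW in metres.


Hg = 951.3 - 337.8 = 613.5000 m


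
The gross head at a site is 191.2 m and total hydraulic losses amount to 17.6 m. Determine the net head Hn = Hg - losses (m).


Hn = 191.2 - 17.6 = 173.6000 m


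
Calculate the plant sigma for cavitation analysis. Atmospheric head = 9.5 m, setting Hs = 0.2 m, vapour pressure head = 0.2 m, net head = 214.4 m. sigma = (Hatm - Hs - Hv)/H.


sigma = (9.5 - 0.2 - 0.2) / 214.4 = 0.0424


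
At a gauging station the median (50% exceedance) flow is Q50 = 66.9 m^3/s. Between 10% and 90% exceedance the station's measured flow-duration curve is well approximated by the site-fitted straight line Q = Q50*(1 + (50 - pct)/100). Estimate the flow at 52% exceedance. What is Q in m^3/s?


Q = 66.9 * (1 + (50 - 52)/100) = 65.5620 m^3/s


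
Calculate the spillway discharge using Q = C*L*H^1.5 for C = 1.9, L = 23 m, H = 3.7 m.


Q = 1.9 * 23 * 3.7^1.5 = 311.0169 m^3/s


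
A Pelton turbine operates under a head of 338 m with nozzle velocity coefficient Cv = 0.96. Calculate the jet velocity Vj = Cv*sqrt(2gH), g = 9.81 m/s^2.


Vj = 0.96 * sqrt(2*9.81*338) = 78.1770 m/s


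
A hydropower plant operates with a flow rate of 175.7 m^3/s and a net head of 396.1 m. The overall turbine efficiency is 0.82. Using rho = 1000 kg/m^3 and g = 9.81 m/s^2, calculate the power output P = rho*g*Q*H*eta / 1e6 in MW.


P = 1000 * 9.81 * 175.7 * 396.1 * 0.82 / 1e6 = 559.8342 MW


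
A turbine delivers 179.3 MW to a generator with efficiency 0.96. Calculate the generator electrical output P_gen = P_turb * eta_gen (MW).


P_gen = 179.3 * 0.96 = 172.1280 MW


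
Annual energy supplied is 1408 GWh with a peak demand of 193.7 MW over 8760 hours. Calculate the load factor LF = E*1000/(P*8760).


LF = 1408 * 1000 / (193.7 * 8760) = 0.8298


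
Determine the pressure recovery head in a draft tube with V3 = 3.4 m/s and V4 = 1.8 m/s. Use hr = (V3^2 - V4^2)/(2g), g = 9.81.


hr = (3.4^2 - 1.8^2) / (2*9.81) = 0.4241 m


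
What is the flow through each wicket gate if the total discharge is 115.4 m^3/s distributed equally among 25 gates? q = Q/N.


q = 115.4 / 25 = 4.6160 m^3/s


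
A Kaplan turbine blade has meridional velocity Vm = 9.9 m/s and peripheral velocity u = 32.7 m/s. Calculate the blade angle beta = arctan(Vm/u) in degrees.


beta = arctan(9.9 / 32.7) = 16.8438 degrees


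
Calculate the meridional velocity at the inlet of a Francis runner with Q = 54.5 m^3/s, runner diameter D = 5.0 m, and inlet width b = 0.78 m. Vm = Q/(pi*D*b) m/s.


Vm = 54.5 / (pi * 5.0 * 0.78) = 4.4482 m/s


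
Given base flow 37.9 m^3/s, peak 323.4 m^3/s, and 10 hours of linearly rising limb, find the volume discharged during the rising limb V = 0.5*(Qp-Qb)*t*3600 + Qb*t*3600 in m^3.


V = 0.5*(323.4 - 37.9)*10*3600 + 37.9*10*3600 = 6.5034e+06 m^3


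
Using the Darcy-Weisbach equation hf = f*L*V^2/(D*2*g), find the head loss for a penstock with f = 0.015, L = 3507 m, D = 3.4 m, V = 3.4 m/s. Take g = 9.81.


hf = 0.015 * 3507 * 3.4^2 / (3.4 * 2 * 9.81) = 9.1161 m


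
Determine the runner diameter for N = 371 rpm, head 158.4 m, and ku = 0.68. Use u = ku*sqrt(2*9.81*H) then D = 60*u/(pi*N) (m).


u = 0.68 * sqrt(2*9.81*158.4) = 37.9084 m/s
D = 60 * 37.9084 / (pi * 371) = 1.9515 m


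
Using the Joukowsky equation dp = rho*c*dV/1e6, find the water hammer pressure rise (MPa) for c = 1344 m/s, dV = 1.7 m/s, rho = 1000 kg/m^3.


dp = 1000 * 1344 * 1.7 / 1e6 = 2.2848 MPa


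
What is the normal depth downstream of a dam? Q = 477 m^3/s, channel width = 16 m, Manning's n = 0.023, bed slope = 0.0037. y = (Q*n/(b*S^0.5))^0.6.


y = (477 * 0.023 / (16 * 0.0037^0.5))^0.6 = 4.2777 m


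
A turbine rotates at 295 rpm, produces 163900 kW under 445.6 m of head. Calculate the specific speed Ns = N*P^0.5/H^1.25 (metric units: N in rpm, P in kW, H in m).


Ns = 295 * 163900^0.5 / 445.6^1.25 = 58.3351


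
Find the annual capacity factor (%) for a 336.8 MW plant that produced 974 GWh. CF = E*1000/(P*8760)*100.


CF = 974 * 1000 / (336.8 * 8760) * 100 = 33.0128 %


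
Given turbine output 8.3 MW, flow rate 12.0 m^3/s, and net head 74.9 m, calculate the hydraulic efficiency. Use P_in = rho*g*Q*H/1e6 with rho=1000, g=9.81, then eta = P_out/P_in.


P_in = 1000 * 9.81 * 12.0 * 74.9 / 1e6 = 8.8172 MW
eta = 8.3 / 8.8172 = 0.9413


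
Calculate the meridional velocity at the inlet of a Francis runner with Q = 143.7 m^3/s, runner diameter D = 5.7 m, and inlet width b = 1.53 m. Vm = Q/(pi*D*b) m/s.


Vm = 143.7 / (pi * 5.7 * 1.53) = 5.2449 m/s


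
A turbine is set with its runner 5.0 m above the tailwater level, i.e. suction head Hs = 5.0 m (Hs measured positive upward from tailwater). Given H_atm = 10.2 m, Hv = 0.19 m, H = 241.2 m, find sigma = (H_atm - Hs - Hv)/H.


sigma = (10.2 - 5.0 - 0.19) / 241.2 = 0.0208


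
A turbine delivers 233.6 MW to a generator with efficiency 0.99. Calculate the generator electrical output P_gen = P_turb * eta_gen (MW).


P_gen = 233.6 * 0.99 = 231.2640 MW


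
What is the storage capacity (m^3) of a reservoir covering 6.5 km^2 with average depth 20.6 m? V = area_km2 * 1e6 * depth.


V = 6.5 * 1e6 * 20.6 = 1.3390e+08 m^3


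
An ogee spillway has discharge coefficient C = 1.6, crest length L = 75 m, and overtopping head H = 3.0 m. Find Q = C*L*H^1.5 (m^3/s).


Q = 1.6 * 75 * 3.0^1.5 = 623.5383 m^3/s


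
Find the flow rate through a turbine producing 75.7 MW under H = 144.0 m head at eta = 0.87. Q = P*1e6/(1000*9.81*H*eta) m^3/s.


Q = 75.7 * 1e6 / (1000 * 9.81 * 144.0 * 0.87) = 61.5950 m^3/s


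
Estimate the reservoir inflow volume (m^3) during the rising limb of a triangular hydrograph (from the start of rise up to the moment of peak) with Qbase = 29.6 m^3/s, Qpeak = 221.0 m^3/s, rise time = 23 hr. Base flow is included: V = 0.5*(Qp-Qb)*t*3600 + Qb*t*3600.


V = 0.5*(221.0 - 29.6)*23*3600 + 29.6*23*3600 = 1.0375e+07 m^3


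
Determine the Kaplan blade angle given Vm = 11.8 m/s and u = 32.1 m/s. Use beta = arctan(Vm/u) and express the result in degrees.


beta = arctan(11.8 / 32.1) = 20.1835 degrees


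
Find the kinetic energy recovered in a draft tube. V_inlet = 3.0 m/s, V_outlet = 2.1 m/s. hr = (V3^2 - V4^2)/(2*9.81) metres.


hr = (3.0^2 - 2.1^2) / (2*9.81) = 0.2339 m


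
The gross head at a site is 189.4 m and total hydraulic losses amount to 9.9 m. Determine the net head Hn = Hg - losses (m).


Hn = 189.4 - 9.9 = 179.5000 m


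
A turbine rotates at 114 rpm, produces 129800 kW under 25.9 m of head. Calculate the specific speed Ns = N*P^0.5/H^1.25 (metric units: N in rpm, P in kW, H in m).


Ns = 114 * 129800^0.5 / 25.9^1.25 = 702.9388


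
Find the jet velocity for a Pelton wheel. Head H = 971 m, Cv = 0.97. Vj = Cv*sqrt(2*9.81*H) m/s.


Vj = 0.97 * sqrt(2*9.81*971) = 133.8847 m/s


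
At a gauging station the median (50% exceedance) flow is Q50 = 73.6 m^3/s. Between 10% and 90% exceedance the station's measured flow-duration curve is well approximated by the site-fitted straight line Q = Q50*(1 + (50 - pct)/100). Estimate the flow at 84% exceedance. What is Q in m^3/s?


Q = 73.6 * (1 + (50 - 84)/100) = 48.5760 m^3/s


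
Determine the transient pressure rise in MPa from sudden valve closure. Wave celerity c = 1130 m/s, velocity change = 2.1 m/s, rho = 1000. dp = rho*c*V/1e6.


dp = 1000 * 1130 * 2.1 / 1e6 = 2.3730 MPa


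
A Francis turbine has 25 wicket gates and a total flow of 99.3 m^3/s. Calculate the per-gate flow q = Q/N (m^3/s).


q = 99.3 / 25 = 3.9720 m^3/s


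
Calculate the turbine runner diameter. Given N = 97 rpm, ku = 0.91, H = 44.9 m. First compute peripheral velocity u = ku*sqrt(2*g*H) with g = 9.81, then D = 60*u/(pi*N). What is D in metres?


u = 0.91 * sqrt(2*9.81*44.9) = 27.0093 m/s
D = 60 * 27.0093 / (pi * 97) = 5.3179 m


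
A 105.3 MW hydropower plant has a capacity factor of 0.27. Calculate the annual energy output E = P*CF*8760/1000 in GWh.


E = 105.3 * 0.27 * 8760 / 1000 = 249.0556 GWh


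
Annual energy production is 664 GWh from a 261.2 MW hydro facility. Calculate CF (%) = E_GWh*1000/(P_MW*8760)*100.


CF = 664 * 1000 / (261.2 * 8760) * 100 = 29.0196 %


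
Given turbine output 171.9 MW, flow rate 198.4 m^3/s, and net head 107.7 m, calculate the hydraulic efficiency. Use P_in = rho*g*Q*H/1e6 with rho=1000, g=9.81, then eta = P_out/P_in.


P_in = 1000 * 9.81 * 198.4 * 107.7 / 1e6 = 209.6169 MW
eta = 171.9 / 209.6169 = 0.8201


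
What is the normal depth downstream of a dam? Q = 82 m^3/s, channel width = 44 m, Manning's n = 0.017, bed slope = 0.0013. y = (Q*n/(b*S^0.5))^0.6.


y = (82 * 0.017 / (44 * 0.0013^0.5))^0.6 = 0.9253 m


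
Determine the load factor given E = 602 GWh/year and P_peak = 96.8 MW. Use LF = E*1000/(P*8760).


LF = 602 * 1000 / (96.8 * 8760) = 0.7099


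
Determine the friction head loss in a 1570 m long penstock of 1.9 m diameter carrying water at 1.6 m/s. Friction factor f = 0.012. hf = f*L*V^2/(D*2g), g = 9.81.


hf = 0.012 * 1570 * 1.6^2 / (1.9 * 2 * 9.81) = 1.2938 m


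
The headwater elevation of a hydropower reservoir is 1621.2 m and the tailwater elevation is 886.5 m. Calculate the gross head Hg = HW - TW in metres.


Hg = 1621.2 - 886.5 = 734.7000 m


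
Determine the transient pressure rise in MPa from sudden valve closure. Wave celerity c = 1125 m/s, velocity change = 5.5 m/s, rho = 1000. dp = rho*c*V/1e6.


dp = 1000 * 1125 * 5.5 / 1e6 = 6.1875 MPa


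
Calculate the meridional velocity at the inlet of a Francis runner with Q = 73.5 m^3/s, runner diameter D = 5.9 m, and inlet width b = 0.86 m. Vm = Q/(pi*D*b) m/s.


Vm = 73.5 / (pi * 5.9 * 0.86) = 4.6109 m/s


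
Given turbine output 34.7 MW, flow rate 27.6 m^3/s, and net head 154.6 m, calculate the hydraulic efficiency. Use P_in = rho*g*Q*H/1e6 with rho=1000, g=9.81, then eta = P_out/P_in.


P_in = 1000 * 9.81 * 27.6 * 154.6 / 1e6 = 41.8589 MW
eta = 34.7 / 41.8589 = 0.8290


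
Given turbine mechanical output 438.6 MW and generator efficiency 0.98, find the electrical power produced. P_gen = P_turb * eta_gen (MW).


P_gen = 438.6 * 0.98 = 429.8280 MW


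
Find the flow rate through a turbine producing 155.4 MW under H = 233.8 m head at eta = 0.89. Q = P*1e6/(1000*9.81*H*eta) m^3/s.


Q = 155.4 * 1e6 / (1000 * 9.81 * 233.8 * 0.89) = 76.1285 m^3/s


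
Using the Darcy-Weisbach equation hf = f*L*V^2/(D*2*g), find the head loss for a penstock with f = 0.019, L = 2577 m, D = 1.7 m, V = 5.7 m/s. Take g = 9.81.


hf = 0.019 * 2577 * 5.7^2 / (1.7 * 2 * 9.81) = 47.6947 m


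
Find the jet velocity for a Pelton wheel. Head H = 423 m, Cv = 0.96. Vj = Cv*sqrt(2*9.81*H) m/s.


Vj = 0.96 * sqrt(2*9.81*423) = 87.4563 m/s


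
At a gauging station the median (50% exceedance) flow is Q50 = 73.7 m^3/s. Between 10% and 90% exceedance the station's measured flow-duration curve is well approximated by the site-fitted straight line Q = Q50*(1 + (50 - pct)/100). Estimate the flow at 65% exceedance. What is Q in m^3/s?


Q = 73.7 * (1 + (50 - 65)/100) = 62.6450 m^3/s


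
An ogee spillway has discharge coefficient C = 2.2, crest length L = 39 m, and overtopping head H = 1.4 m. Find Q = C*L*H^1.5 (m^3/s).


Q = 2.2 * 39 * 1.4^1.5 = 142.1279 m^3/s


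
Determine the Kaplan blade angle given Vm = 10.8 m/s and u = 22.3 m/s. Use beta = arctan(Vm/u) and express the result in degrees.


beta = arctan(10.8 / 22.3) = 25.8411 degrees


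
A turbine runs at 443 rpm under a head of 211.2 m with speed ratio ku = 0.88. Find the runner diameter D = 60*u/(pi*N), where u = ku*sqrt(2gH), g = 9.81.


u = 0.88 * sqrt(2*9.81*211.2) = 56.6473 m/s
D = 60 * 56.6473 / (pi * 443) = 2.4422 m


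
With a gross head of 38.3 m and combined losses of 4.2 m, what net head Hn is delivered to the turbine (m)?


Hn = 38.3 - 4.2 = 34.1000 m


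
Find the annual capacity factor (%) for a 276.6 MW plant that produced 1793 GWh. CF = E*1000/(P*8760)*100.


CF = 1793 * 1000 / (276.6 * 8760) * 100 = 73.9987 %


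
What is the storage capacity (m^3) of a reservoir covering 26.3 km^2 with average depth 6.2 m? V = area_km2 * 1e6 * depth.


V = 26.3 * 1e6 * 6.2 = 1.6306e+08 m^3


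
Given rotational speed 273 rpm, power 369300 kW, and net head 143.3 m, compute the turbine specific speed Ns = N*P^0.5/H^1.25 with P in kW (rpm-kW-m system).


Ns = 273 * 369300^0.5 / 143.3^1.25 = 334.6144


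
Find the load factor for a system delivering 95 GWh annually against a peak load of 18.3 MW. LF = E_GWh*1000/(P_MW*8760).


LF = 95 * 1000 / (18.3 * 8760) = 0.5926


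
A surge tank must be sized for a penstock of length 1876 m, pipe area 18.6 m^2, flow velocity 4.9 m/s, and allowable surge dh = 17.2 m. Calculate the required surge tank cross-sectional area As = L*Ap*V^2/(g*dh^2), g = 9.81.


As = 1876 * 18.6 * 4.9^2 / (9.81 * 17.2^2) = 288.6769 m^2


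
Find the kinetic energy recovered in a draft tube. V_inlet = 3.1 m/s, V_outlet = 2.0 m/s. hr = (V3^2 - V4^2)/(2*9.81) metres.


hr = (3.1^2 - 2.0^2) / (2*9.81) = 0.2859 m


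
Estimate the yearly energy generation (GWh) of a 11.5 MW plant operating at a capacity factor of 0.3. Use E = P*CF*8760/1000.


E = 11.5 * 0.3 * 8760 / 1000 = 30.2220 GWh


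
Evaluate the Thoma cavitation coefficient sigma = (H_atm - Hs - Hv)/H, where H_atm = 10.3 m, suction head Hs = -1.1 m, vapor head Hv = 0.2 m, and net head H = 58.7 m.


sigma = (10.3 - (-1.1) - 0.2) / 58.7 = 0.1908


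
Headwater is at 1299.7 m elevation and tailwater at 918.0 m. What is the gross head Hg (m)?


Hg = 1299.7 - 918.0 = 381.7000 m


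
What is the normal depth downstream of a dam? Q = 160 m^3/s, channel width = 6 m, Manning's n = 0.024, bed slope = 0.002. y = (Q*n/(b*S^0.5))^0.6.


y = (160 * 0.024 / (6 * 0.002^0.5))^0.6 = 4.9363 m


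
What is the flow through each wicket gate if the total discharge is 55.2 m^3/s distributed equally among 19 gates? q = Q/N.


q = 55.2 / 19 = 2.9053 m^3/s


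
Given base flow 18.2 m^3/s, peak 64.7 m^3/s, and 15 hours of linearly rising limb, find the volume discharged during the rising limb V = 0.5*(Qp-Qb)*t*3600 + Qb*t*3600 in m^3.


V = 0.5*(64.7 - 18.2)*15*3600 + 18.2*15*3600 = 2.2383e+06 m^3


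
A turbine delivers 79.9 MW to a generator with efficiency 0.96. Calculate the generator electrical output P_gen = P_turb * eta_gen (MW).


P_gen = 79.9 * 0.96 = 76.7040 MW


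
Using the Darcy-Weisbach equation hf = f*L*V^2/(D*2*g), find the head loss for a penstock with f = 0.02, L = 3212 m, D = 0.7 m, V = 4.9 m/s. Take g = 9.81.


hf = 0.02 * 3212 * 4.9^2 / (0.7 * 2 * 9.81) = 112.3054 m


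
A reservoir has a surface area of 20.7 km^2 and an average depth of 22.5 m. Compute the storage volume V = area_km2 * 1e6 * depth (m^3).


V = 20.7 * 1e6 * 22.5 = 4.6575e+08 m^3


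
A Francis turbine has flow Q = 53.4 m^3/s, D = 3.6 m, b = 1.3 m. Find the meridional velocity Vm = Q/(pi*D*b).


Vm = 53.4 / (pi * 3.6 * 1.3) = 3.6320 m/s


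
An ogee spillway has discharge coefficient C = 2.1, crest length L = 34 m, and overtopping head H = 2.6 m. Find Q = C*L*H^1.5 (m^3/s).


Q = 2.1 * 34 * 2.6^1.5 = 299.3355 m^3/s


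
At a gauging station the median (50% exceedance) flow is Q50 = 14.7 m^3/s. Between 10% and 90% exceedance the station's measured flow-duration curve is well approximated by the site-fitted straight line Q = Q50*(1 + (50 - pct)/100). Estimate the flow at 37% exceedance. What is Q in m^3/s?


Q = 14.7 * (1 + (50 - 37)/100) = 16.6110 m^3/s


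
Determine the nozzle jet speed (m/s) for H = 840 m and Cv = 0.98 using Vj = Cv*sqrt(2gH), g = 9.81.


Vj = 0.98 * sqrt(2*9.81*840) = 125.8100 m/s


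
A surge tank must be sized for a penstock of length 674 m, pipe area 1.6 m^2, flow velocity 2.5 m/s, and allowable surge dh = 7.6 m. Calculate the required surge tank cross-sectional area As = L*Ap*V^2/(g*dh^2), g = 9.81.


As = 674 * 1.6 * 2.5^2 / (9.81 * 7.6^2) = 11.8950 m^2


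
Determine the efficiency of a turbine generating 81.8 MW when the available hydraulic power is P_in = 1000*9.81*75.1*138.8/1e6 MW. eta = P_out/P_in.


P_in = 1000 * 9.81 * 75.1 * 138.8 / 1e6 = 102.2583 MW
eta = 81.8 / 102.2583 = 0.7999


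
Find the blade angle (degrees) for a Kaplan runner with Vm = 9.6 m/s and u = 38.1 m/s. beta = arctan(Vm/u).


beta = arctan(9.6 / 38.1) = 14.1423 degrees


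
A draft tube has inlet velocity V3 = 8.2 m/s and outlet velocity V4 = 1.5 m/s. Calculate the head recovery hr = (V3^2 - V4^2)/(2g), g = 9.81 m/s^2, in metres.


hr = (8.2^2 - 1.5^2) / (2*9.81) = 3.3124 m


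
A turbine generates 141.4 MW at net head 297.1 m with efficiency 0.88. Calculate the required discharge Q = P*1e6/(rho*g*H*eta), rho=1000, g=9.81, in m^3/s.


Q = 141.4 * 1e6 / (1000 * 9.81 * 297.1 * 0.88) = 55.1309 m^3/s


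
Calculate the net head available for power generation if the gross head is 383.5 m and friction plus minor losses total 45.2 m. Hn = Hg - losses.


Hn = 383.5 - 45.2 = 338.3000 m


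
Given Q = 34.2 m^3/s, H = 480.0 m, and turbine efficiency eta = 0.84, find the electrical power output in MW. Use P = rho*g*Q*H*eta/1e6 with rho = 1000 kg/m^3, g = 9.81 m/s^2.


P = 1000 * 9.81 * 34.2 * 480.0 * 0.84 / 1e6 = 135.2744 MW


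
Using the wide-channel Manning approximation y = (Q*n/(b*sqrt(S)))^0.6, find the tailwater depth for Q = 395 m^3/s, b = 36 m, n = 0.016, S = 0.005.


y = (395 * 0.016 / (36 * 0.005^0.5))^0.6 = 1.7257 m


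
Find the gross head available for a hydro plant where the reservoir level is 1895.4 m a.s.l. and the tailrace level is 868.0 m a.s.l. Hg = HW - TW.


Hg = 1895.4 - 868.0 = 1027.4000 m


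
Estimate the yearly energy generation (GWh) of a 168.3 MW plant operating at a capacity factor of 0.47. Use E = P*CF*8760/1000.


E = 168.3 * 0.47 * 8760 / 1000 = 692.9248 GWh


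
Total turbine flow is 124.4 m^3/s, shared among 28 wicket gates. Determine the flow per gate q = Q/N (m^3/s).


q = 124.4 / 28 = 4.4429 m^3/s


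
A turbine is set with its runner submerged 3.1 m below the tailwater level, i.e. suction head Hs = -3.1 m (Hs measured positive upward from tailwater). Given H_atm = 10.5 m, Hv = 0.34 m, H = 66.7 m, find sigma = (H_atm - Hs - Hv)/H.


sigma = (10.5 - (-3.1) - 0.34) / 66.7 = 0.1988


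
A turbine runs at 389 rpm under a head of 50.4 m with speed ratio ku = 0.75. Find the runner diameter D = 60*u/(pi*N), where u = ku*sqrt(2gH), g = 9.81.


u = 0.75 * sqrt(2*9.81*50.4) = 23.5845 m/s
D = 60 * 23.5845 / (pi * 389) = 1.1579 m


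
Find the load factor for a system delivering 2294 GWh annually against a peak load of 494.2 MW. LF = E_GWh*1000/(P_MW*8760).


LF = 2294 * 1000 / (494.2 * 8760) = 0.5299


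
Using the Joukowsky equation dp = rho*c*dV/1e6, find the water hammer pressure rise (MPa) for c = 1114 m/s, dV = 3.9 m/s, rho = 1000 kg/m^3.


dp = 1000 * 1114 * 3.9 / 1e6 = 4.3446 MPa


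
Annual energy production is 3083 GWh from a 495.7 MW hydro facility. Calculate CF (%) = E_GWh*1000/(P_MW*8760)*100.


CF = 3083 * 1000 / (495.7 * 8760) * 100 = 70.9987 %


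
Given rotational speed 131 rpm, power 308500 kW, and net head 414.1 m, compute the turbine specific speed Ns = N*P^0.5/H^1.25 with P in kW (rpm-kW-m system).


Ns = 131 * 308500^0.5 / 414.1^1.25 = 38.9509


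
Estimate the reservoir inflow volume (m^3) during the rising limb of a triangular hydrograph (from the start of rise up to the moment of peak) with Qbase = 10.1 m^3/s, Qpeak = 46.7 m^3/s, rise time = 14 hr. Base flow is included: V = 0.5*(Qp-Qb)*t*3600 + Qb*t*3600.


V = 0.5*(46.7 - 10.1)*14*3600 + 10.1*14*3600 = 1.4314e+06 m^3


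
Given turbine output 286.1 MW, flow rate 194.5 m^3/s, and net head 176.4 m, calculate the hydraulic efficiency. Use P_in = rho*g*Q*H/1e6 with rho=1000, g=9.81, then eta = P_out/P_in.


P_in = 1000 * 9.81 * 194.5 * 176.4 / 1e6 = 336.5791 MW
eta = 286.1 / 336.5791 = 0.8500


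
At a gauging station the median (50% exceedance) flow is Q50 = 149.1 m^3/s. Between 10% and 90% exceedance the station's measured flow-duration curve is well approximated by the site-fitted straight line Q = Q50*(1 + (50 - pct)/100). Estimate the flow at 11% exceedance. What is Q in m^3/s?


Q = 149.1 * (1 + (50 - 11)/100) = 207.2490 m^3/s


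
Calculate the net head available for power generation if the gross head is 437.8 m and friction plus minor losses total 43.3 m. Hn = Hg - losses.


Hn = 437.8 - 43.3 = 394.5000 m


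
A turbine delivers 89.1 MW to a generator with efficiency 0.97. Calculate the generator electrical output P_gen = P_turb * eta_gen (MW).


P_gen = 89.1 * 0.97 = 86.4270 MW


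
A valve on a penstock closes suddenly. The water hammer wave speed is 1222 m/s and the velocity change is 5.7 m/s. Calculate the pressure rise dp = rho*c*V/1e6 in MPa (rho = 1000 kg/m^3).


dp = 1000 * 1222 * 5.7 / 1e6 = 6.9654 MPa


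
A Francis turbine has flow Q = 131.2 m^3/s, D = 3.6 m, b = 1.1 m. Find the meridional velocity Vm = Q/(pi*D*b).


Vm = 131.2 / (pi * 3.6 * 1.1) = 10.5460 m/s


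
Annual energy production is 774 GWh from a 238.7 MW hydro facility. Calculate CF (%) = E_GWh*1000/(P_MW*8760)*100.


CF = 774 * 1000 / (238.7 * 8760) * 100 = 37.0156 %


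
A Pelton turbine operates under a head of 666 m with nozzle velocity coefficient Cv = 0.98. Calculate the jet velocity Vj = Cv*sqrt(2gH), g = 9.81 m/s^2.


Vj = 0.98 * sqrt(2*9.81*666) = 112.0244 m/s


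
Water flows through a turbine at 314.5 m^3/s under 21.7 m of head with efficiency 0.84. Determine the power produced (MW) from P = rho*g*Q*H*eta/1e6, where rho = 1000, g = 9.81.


P = 1000 * 9.81 * 314.5 * 21.7 * 0.84 / 1e6 = 56.2378 MW


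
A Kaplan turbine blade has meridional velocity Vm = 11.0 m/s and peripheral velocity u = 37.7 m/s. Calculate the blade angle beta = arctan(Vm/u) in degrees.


beta = arctan(11.0 / 37.7) = 16.2660 degrees


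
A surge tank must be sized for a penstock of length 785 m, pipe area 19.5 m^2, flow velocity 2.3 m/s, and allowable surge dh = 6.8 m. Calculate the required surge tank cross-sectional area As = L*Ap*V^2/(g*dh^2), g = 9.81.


As = 785 * 19.5 * 2.3^2 / (9.81 * 6.8^2) = 178.5143 m^2


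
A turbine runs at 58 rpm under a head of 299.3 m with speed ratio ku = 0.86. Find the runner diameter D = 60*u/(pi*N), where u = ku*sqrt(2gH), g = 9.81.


u = 0.86 * sqrt(2*9.81*299.3) = 65.9024 m/s
D = 60 * 65.9024 / (pi * 58) = 21.7007 m


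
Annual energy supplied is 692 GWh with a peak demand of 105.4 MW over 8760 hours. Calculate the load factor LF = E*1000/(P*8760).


LF = 692 * 1000 / (105.4 * 8760) = 0.7495


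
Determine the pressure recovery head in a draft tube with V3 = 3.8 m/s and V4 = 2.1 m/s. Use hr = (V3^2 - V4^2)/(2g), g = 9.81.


hr = (3.8^2 - 2.1^2) / (2*9.81) = 0.5112 m


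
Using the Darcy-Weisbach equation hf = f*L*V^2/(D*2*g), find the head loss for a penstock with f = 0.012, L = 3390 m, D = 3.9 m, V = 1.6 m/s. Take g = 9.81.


hf = 0.012 * 3390 * 1.6^2 / (3.9 * 2 * 9.81) = 1.3610 m


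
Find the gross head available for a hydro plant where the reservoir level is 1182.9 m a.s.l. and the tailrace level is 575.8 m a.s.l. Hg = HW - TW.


Hg = 1182.9 - 575.8 = 607.1000 m


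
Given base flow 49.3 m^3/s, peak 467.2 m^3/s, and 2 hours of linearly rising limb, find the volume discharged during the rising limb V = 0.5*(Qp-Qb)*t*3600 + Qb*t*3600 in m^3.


V = 0.5*(467.2 - 49.3)*2*3600 + 49.3*2*3600 = 1.8594e+06 m^3


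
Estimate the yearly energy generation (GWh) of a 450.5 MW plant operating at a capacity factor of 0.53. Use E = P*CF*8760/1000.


E = 450.5 * 0.53 * 8760 / 1000 = 2091.5814 GWh


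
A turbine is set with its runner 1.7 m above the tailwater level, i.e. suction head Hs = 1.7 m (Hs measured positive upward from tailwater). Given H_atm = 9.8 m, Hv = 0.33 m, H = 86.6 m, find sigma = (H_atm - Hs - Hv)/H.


sigma = (9.8 - 1.7 - 0.33) / 86.6 = 0.0897


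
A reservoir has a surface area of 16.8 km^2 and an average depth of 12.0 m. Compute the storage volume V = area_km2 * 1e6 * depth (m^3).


V = 16.8 * 1e6 * 12.0 = 2.0160e+08 m^3


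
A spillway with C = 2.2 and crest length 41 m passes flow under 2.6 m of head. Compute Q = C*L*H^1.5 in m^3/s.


Q = 2.2 * 41 * 2.6^1.5 = 378.1521 m^3/s


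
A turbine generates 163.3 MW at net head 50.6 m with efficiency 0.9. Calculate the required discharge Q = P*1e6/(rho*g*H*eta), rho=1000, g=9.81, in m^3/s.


Q = 163.3 * 1e6 / (1000 * 9.81 * 50.6 * 0.9) = 365.5309 m^3/s


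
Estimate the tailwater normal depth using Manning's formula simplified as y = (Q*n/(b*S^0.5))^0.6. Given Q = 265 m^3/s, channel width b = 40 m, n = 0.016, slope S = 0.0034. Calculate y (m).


y = (265 * 0.016 / (40 * 0.0034^0.5))^0.6 = 1.4313 m


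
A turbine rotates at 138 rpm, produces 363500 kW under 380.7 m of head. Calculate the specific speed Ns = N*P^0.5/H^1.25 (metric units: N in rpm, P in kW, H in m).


Ns = 138 * 363500^0.5 / 380.7^1.25 = 49.4769


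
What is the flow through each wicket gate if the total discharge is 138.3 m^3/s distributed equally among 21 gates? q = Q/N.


q = 138.3 / 21 = 6.5857 m^3/s


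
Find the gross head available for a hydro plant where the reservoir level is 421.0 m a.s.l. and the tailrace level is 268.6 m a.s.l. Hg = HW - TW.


Hg = 421.0 - 268.6 = 152.4000 m


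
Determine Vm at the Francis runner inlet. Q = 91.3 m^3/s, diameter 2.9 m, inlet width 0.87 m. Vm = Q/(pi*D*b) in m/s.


Vm = 91.3 / (pi * 2.9 * 0.87) = 11.5187 m/s


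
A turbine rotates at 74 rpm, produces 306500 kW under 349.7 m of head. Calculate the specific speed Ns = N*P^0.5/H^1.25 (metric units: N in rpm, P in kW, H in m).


Ns = 74 * 306500^0.5 / 349.7^1.25 = 27.0911


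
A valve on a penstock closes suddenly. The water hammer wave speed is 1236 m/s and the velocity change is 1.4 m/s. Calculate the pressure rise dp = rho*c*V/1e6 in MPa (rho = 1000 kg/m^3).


dp = 1000 * 1236 * 1.4 / 1e6 = 1.7304 MPa


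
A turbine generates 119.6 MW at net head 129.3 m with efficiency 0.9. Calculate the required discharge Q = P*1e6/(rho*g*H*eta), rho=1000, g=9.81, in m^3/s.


Q = 119.6 * 1e6 / (1000 * 9.81 * 129.3 * 0.9) = 104.7662 m^3/s


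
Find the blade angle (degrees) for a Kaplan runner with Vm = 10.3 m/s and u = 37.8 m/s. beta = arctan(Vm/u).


beta = arctan(10.3 / 37.8) = 15.2423 degrees


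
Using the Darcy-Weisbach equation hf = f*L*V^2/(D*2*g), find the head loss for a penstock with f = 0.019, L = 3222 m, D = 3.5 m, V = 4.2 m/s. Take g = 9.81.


hf = 0.019 * 3222 * 4.2^2 / (3.5 * 2 * 9.81) = 15.7257 m


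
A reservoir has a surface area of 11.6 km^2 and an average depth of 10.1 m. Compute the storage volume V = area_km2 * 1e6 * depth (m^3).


V = 11.6 * 1e6 * 10.1 = 1.1716e+08 m^3


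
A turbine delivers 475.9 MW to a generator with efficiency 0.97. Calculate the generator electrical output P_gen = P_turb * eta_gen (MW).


P_gen = 475.9 * 0.97 = 461.6230 MW


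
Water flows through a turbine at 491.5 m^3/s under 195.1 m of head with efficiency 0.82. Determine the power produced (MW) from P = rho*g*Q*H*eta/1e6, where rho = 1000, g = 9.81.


P = 1000 * 9.81 * 491.5 * 195.1 * 0.82 / 1e6 = 771.3716 MW


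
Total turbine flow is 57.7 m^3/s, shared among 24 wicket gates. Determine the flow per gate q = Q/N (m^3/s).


q = 57.7 / 24 = 2.4042 m^3/s


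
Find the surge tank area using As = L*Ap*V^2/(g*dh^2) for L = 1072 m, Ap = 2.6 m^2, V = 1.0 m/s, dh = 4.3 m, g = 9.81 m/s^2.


As = 1072 * 2.6 * 1.0^2 / (9.81 * 4.3^2) = 15.3660 m^2


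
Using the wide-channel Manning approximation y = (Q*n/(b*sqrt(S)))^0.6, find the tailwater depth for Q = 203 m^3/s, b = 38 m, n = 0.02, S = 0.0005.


y = (203 * 0.02 / (38 * 0.0005^0.5))^0.6 = 2.5560 m


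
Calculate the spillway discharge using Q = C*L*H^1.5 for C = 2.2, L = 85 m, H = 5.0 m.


Q = 2.2 * 85 * 5.0^1.5 = 2090.7236 m^3/s


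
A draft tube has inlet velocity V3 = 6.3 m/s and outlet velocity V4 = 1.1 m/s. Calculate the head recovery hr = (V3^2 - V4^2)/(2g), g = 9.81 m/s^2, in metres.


hr = (6.3^2 - 1.1^2) / (2*9.81) = 1.9613 m


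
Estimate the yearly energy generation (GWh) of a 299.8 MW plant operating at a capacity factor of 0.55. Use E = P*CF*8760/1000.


E = 299.8 * 0.55 * 8760 / 1000 = 1444.4364 GWh


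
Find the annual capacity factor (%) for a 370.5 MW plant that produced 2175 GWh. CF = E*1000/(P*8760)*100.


CF = 2175 * 1000 / (370.5 * 8760) * 100 = 67.0142 %


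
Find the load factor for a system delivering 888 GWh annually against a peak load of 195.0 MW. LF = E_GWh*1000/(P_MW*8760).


LF = 888 * 1000 / (195.0 * 8760) = 0.5198


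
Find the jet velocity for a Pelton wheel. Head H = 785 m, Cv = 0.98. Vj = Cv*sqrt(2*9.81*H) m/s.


Vj = 0.98 * sqrt(2*9.81*785) = 121.6215 m/s


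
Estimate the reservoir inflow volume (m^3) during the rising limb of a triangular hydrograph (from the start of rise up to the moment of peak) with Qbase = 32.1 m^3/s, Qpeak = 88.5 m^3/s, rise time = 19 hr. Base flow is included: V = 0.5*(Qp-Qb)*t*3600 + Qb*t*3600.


V = 0.5*(88.5 - 32.1)*19*3600 + 32.1*19*3600 = 4.1245e+06 m^3


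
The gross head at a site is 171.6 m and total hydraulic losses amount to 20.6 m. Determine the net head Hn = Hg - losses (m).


Hn = 171.6 - 20.6 = 151.0000 m


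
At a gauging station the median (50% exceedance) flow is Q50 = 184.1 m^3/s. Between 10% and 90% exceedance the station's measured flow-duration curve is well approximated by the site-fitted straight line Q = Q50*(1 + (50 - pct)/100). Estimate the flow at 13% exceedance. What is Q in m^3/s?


Q = 184.1 * (1 + (50 - 13)/100) = 252.2170 m^3/s


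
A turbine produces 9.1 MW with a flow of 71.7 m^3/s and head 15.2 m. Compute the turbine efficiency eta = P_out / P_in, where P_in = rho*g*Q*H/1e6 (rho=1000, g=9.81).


P_in = 1000 * 9.81 * 71.7 * 15.2 / 1e6 = 10.6913 MW
eta = 9.1 / 10.6913 = 0.8512


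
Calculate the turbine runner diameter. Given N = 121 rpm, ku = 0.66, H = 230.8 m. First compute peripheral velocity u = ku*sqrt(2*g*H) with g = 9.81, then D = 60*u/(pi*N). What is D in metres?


u = 0.66 * sqrt(2*9.81*230.8) = 44.4131 m/s
D = 60 * 44.4131 / (pi * 121) = 7.0102 m


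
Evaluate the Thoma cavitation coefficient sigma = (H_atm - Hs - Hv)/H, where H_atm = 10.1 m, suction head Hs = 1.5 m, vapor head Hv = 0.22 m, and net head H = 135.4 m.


sigma = (10.1 - 1.5 - 0.22) / 135.4 = 0.0619


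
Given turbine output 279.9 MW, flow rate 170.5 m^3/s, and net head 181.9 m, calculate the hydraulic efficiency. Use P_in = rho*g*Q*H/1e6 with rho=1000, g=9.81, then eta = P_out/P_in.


P_in = 1000 * 9.81 * 170.5 * 181.9 / 1e6 = 304.2468 MW
eta = 279.9 / 304.2468 = 0.9200


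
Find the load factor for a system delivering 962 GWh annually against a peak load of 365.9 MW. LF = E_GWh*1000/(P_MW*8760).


LF = 962 * 1000 / (365.9 * 8760) = 0.3001


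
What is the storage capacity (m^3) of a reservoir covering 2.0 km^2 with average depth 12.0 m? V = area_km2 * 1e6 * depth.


V = 2.0 * 1e6 * 12.0 = 2.4000e+07 m^3


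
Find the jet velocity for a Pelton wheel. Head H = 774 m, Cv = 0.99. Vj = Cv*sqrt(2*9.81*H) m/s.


Vj = 0.99 * sqrt(2*9.81*774) = 121.9987 m/s


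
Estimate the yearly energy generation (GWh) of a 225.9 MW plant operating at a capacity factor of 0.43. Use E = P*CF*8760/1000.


E = 225.9 * 0.43 * 8760 / 1000 = 850.9201 GWh


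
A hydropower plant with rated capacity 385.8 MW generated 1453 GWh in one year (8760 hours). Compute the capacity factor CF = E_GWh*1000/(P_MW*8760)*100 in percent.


CF = 1453 * 1000 / (385.8 * 8760) * 100 = 42.9932 %


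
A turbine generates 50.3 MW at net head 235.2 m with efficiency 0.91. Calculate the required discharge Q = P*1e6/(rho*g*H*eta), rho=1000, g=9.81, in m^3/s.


Q = 50.3 * 1e6 / (1000 * 9.81 * 235.2 * 0.91) = 23.9563 m^3/s


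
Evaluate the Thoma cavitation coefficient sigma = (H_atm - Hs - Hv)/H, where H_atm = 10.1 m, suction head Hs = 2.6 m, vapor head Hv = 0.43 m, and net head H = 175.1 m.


sigma = (10.1 - 2.6 - 0.43) / 175.1 = 0.0404


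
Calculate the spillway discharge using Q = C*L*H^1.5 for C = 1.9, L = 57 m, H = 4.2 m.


Q = 1.9 * 57 * 4.2^1.5 = 932.1856 m^3/s


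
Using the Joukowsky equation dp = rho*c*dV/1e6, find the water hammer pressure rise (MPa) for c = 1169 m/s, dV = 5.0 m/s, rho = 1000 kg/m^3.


dp = 1000 * 1169 * 5.0 / 1e6 = 5.8450 MPa


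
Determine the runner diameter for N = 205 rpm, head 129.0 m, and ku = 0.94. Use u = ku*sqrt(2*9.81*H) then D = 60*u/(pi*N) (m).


u = 0.94 * sqrt(2*9.81*129.0) = 47.2903 m/s
D = 60 * 47.2903 / (pi * 205) = 4.4057 m


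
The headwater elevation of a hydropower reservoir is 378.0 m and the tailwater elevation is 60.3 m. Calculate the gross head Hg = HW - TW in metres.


Hg = 378.0 - 60.3 = 317.7000 m


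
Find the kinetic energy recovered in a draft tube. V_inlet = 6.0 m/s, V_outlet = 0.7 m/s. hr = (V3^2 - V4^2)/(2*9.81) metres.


hr = (6.0^2 - 0.7^2) / (2*9.81) = 1.8099 m


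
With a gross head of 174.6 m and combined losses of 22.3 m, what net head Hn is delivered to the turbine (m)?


Hn = 174.6 - 22.3 = 152.3000 m


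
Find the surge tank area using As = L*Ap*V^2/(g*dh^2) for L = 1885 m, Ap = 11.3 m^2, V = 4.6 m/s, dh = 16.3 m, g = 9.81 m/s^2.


As = 1885 * 11.3 * 4.6^2 / (9.81 * 16.3^2) = 172.9264 m^2


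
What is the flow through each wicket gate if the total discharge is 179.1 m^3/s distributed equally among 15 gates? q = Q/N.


q = 179.1 / 15 = 11.9400 m^3/s


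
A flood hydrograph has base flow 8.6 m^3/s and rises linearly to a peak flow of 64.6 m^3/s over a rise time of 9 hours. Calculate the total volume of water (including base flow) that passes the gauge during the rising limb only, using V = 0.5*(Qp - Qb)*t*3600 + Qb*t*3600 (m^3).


V = 0.5*(64.6 - 8.6)*9*3600 + 8.6*9*3600 = 1.1858e+06 m^3


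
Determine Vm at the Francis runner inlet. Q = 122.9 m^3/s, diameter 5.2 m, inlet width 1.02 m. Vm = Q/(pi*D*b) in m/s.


Vm = 122.9 / (pi * 5.2 * 1.02) = 7.3756 m/s


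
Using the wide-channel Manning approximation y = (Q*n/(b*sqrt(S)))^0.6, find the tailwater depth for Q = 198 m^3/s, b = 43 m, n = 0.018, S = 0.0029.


y = (198 * 0.018 / (43 * 0.0029^0.5))^0.6 = 1.2953 m


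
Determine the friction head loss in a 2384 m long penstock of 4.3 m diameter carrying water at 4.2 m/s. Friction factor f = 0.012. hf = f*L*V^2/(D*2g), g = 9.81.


hf = 0.012 * 2384 * 4.2^2 / (4.3 * 2 * 9.81) = 5.9816 m


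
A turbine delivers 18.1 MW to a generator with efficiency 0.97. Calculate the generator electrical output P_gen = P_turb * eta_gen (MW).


P_gen = 18.1 * 0.97 = 17.5570 MW


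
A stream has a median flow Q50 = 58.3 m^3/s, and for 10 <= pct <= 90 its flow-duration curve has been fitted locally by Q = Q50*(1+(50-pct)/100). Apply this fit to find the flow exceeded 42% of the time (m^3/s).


Q = 58.3 * (1 + (50 - 42)/100) = 62.9640 m^3/s


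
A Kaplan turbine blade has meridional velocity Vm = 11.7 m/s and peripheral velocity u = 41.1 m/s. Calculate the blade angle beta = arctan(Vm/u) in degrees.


beta = arctan(11.7 / 41.1) = 15.8901 degrees


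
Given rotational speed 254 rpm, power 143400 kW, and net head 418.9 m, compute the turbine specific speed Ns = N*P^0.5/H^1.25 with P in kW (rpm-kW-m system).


Ns = 254 * 143400^0.5 / 418.9^1.25 = 50.7540


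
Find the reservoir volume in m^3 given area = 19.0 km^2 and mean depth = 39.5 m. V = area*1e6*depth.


V = 19.0 * 1e6 * 39.5 = 7.5050e+08 m^3


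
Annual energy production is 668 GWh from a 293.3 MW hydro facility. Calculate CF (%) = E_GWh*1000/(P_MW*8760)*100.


CF = 668 * 1000 / (293.3 * 8760) * 100 = 25.9992 %


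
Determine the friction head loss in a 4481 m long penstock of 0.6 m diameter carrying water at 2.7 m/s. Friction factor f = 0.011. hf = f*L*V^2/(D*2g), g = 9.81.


hf = 0.011 * 4481 * 2.7^2 / (0.6 * 2 * 9.81) = 30.5242 m


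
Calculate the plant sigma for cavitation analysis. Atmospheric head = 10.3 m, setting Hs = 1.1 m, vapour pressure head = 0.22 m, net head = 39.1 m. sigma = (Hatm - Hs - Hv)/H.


sigma = (10.3 - 1.1 - 0.22) / 39.1 = 0.2297


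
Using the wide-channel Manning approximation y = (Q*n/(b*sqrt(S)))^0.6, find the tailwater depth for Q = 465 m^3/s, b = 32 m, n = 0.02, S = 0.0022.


y = (465 * 0.02 / (32 * 0.0022^0.5))^0.6 = 2.9873 m


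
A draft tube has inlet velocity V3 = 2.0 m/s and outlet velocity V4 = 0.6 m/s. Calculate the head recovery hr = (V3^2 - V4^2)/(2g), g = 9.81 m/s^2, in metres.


hr = (2.0^2 - 0.6^2) / (2*9.81) = 0.1855 m


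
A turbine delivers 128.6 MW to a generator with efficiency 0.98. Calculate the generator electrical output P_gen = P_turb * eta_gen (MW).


P_gen = 128.6 * 0.98 = 126.0280 MW


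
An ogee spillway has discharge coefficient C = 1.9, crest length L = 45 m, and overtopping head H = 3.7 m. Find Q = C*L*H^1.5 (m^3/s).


Q = 1.9 * 45 * 3.7^1.5 = 608.5114 m^3/s


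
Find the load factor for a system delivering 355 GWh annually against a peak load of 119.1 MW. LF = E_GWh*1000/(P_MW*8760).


LF = 355 * 1000 / (119.1 * 8760) = 0.3403


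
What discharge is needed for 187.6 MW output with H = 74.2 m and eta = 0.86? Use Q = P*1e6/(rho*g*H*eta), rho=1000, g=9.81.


Q = 187.6 * 1e6 / (1000 * 9.81 * 74.2 * 0.86) = 299.6826 m^3/s


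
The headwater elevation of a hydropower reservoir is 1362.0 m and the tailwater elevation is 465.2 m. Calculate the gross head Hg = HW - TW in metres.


Hg = 1362.0 - 465.2 = 896.8000 m


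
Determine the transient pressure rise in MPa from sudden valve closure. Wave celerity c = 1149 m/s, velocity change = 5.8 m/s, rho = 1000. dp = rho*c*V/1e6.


dp = 1000 * 1149 * 5.8 / 1e6 = 6.6642 MPa


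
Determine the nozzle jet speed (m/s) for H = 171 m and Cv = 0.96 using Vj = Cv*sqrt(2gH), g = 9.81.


Vj = 0.96 * sqrt(2*9.81*171) = 55.6056 m/s


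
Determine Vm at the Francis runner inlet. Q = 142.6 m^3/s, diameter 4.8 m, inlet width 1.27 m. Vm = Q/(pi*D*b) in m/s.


Vm = 142.6 / (pi * 4.8 * 1.27) = 7.4460 m/s


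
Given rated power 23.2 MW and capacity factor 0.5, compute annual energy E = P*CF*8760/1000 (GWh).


E = 23.2 * 0.5 * 8760 / 1000 = 101.6160 GWh


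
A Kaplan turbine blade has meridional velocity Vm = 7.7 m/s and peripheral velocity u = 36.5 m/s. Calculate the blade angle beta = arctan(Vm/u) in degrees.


beta = arctan(7.7 / 36.5) = 11.9124 degrees


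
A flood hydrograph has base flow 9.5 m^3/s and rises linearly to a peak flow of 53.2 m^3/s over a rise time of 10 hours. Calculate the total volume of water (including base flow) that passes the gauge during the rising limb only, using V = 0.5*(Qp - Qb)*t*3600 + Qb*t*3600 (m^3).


V = 0.5*(53.2 - 9.5)*10*3600 + 9.5*10*3600 = 1.1286e+06 m^3
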